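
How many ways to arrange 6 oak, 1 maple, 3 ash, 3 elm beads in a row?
13! / (6! × 1! × 3! × 3!) = 240240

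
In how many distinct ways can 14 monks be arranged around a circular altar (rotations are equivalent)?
Circular: fix one position, arrange the rest. (14-1)! = 6227020800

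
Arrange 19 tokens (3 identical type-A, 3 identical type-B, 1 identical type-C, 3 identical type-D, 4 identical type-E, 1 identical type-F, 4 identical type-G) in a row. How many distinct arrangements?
19! / (3! × 3! × 1! × 3! × 4! × 1! × 4!) = 977728752000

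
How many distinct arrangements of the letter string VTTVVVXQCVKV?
12! / (1! × 1! × 1! × 1! × 6! × 2!) = 332640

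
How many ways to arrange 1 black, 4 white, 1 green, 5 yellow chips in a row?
11! / (1! × 4! × 1! × 5!) = 13860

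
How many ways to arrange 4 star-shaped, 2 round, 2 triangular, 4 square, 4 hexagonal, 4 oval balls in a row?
20! / (4! × 2! × 2! × 4! × 4! × 4!) = 1833241410000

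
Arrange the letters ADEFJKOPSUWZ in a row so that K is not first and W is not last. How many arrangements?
By inclusion-exclusion: 12! - 2×(12-1)! + (12-2)! = 479001600 - 79833600 + 3628800 = 402796800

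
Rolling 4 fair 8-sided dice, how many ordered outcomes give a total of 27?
Coefficient of x^27 in (x + x² + ... + x^8)^4. By inclusion-exclusion on dice exceeding 8: Σ_j (-1)^j C(4,j)·C(27-1-8j, 3) = C(4,0)·C(26,3) - C(4,1)·C(18,3) + C(4,2)·C(10,3) = 1·2600 - 4·816 + 6·120 = 56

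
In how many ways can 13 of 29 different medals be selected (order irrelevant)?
C(29,13) = 29!/(13!×16!) = 67863915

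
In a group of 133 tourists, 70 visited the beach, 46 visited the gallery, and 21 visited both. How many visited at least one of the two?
|A∪B| = |A| + |B| - |A∩B| = 70 + 46 - 21 = 95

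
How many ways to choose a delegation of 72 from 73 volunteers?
C(73,72) = 73!/(72!×1!) = 73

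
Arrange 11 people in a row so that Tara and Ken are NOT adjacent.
Total - adjacent = 11! - (11-1)!×2 = 39916800 - 7257600 = 32659200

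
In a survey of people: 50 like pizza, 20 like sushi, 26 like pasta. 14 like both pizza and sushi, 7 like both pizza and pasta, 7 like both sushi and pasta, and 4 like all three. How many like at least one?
|A∪B∪C| = 50+20+26-14-7-7+4 = 72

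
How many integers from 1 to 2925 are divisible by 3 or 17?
⌊2925/3⌋ + ⌊2925/17⌋ - ⌊2925/51⌋ = 975 + 172 - 57 = 1090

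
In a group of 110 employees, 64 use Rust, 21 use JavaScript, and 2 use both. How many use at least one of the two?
|A∪B| = |A| + |B| - |A∩B| = 64 + 21 - 2 = 83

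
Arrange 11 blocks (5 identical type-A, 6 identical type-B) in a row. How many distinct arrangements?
11! / (5! × 6!) = 462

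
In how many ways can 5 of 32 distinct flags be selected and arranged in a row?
P(32,5) = 32!/(32-5)! = 24165120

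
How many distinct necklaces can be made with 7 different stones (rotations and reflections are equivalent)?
(7-1)!/2 = 720/2 = 360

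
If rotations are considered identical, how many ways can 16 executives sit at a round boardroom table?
Circular: fix one position, arrange the rest. (16-1)! = 1307674368000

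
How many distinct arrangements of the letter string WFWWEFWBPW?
10! / (1! × 2! × 1! × 1! × 5!) = 15120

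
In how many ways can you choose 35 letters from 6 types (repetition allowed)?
C(35+6-1, 6-1) = C(40, 5) = 658008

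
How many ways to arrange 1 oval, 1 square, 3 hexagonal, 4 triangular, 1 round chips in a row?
10! / (1! × 1! × 3! × 4! × 1!) = 25200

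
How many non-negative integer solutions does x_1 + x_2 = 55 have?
C(55+2-1, 2-1) = C(56, 1) = 56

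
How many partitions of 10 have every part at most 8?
Let r_j(i) = number of partitions of i into parts ≤ j, for i = 0..10. r_1(i) = 1 for all i; r_j(i) = r_{j-1}(i) + r_j(i-j). Rows j = 2..8: ≤2: 1 1 2 2 3 3 4 4 5 5 6; ≤3: 1 1 2 3 4 5 7 8 10 12 14; ≤4: 1 1 2 3 5 6 9 11 15 18 23; ≤5: 1 1 2 3 5 7 10 13 18 23 30; ≤6: 1 1 2 3 5 7 11 14 20 26 35; ≤7: 1 1 2 3 5 7 11 15 21 28 38; ≤8: 1 1 2 3 5 7 11 15 22 29 40. r_8(10) = 40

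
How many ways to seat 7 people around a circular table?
Circular: fix one position, arrange the rest. (7-1)! = 720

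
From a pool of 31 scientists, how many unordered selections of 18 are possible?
C(31,18) = 31!/(18!×13!) = 206253075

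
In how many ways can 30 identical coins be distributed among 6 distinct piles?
C(30+6-1, 6-1) = C(35, 5) = 324632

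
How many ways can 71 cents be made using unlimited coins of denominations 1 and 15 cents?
Coefficient of x^71 in 1/(1-x^1) · 1/(1-x^15). Use j coins of 15 for j = 0..⌊71/15⌋ = 4, the rest in 1s: 4 + 1 = 5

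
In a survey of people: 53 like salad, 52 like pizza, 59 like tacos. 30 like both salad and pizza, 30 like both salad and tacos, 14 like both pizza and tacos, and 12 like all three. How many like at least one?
|A∪B∪C| = 53+52+59-30-30-14+12 = 102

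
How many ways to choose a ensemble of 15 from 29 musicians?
C(29,15) = 29!/(15!×14!) = 77558760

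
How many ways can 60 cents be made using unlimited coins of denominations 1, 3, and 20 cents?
Coefficient of x^60 in 1/(1-x^1) · 1/(1-x^3) · 1/(1-x^20). Case on j = number of 20-cent coins (j = 0..3); remainder r = 60 - 20j is made from {1,3} in ⌊r/3⌋+1 ways. r = 60, 40, 20, 0 → 21 + 14 + 7 + 1 = 43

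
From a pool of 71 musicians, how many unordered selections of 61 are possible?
C(71,61) = 71!/(61!×10!) = 461738052776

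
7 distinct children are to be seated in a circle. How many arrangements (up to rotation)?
Circular: fix one position, arrange the rest. (7-1)! = 720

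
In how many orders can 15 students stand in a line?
15! = 1307674368000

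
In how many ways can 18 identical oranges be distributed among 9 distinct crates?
C(18+9-1, 9-1) = C(26, 8) = 1562275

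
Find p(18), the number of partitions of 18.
Pentagonal recurrence p(n) = p(n-1) + p(n-2) - p(n-5) - p(n-7) + p(n-12) + p(n-15) - ... gives p(0..17) = 1, 1, 2, 3, 5, 7, 11, 15, 22, 30, 42, 56, 77, 101, 135, 176, 231, 297. p(18) = p(17) + p(16) - p(13) - p(11) + p(6) + p(3) = 297 + 231 - 101 - 56 + 11 + 3 = 385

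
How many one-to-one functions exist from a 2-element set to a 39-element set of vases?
P(39,2) = 39!/(39-2)! = 1482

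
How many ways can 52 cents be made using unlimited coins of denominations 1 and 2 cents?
Coefficient of x^52 in 1/(1-x^1) · 1/(1-x^2). Use j coins of 2 for j = 0..⌊52/2⌋ = 26, the rest in 1s: 26 + 1 = 27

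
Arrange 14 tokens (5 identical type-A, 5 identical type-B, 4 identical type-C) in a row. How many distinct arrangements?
14! / (5! × 5! × 4!) = 252252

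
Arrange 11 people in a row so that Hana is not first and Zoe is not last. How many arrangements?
By inclusion-exclusion: 11! - 2×(11-1)! + (11-2)! = 39916800 - 7257600 + 362880 = 33022080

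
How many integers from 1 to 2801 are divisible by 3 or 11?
⌊2801/3⌋ + ⌊2801/11⌋ - ⌊2801/33⌋ = 933 + 254 - 84 = 1103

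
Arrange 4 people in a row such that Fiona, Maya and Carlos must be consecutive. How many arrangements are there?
Treat the 3 as one block: (4-3+1)! × 3! = 2 × 6 = 12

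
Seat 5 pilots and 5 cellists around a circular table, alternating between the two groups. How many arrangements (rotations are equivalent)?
Fix one of the pilots: (5-1)! ways for the remaining pilots, × 5! ways for the cellists = 24 × 120 = 2880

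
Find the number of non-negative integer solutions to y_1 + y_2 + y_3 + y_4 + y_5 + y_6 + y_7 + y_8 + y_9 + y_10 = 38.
C(38+10-1, 10-1) = C(47, 9) = 1362649145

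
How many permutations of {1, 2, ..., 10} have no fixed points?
!10 = Σ_{j=0}^{10} (-1)^j·10!/j! = 3628800 - 3628800 + 1814400 - 604800 + 151200 - 30240 + 5040 - 720 + 90 - 10 + 1 = 1334961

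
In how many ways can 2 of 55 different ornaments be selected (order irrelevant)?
C(55,2) = 55!/(2!×53!) = 1485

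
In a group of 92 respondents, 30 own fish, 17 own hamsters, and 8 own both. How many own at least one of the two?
|A∪B| = |A| + |B| - |A∩B| = 30 + 17 - 8 = 39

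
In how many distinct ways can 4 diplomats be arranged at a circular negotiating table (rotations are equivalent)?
Circular: fix one position, arrange the rest. (4-1)! = 6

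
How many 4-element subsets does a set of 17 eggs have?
C(17,4) = 17!/(4!×13!) = 2380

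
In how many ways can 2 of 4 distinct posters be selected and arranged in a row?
P(4,2) = 4!/(4-2)! = 12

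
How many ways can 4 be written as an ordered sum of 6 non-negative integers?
C(4+6-1, 6-1) = C(9, 5) = 126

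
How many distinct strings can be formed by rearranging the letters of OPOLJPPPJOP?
11! / (3! × 1! × 2! × 5!) = 27720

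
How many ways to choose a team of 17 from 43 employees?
C(43,17) = 43!/(17!×26!) = 421171648758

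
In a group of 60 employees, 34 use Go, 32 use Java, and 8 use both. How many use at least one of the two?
|A∪B| = |A| + |B| - |A∩B| = 34 + 32 - 8 = 58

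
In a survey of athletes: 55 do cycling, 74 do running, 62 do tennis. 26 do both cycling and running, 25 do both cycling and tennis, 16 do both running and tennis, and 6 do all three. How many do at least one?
|A∪B∪C| = 55+74+62-26-25-16+6 = 130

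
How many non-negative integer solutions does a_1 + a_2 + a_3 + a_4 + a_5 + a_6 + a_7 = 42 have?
C(42+7-1, 7-1) = C(48, 6) = 12271512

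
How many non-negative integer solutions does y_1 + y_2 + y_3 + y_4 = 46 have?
C(46+4-1, 4-1) = C(49, 3) = 18424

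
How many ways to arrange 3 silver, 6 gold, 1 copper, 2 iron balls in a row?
12! / (3! × 6! × 1! × 2!) = 55440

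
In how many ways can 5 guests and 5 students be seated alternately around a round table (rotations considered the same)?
Fix one of the guests: (5-1)! ways for the remaining guests, × 5! ways for the students = 24 × 120 = 2880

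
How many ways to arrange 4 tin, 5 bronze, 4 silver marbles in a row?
13! / (4! × 5! × 4!) = 90090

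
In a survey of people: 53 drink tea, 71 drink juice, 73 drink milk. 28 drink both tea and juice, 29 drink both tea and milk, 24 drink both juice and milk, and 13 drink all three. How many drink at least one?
|A∪B∪C| = 53+71+73-28-29-24+13 = 129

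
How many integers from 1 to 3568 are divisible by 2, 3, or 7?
⌊3568/2⌋+⌊3568/3⌋+⌊3568/7⌋ - ⌊3568/6⌋-⌊3568/14⌋-⌊3568/21⌋ + ⌊3568/42⌋ = 1784+1189+509 - 594-254-169 + 84 = 2549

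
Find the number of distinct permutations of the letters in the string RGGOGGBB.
8! / (1! × 2! × 4! × 1!) = 840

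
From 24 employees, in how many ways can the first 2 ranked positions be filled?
P(24,2) = 24!/(24-2)! = 552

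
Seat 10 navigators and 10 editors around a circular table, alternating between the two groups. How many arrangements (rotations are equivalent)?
Fix one of the navigators: (10-1)! ways for the remaining navigators, × 10! ways for the editors = 362880 × 3628800 = 1316818944000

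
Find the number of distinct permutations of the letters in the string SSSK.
4! / (3! × 1!) = 4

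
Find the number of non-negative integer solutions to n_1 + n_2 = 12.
C(12+2-1, 2-1) = C(13, 1) = 13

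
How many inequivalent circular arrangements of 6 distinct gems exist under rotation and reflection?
(6-1)!/2 = 120/2 = 60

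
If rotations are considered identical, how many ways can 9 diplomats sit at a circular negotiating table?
Circular: fix one position, arrange the rest. (9-1)! = 40320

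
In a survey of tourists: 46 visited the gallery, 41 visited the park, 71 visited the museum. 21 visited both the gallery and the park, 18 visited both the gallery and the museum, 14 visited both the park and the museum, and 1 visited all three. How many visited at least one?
|A∪B∪C| = 46+41+71-21-18-14+1 = 106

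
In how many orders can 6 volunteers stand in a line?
6! = 720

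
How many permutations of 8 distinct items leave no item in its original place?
!8 = Σ_{j=0}^{8} (-1)^j·8!/j! = 40320 - 40320 + 20160 - 6720 + 1680 - 336 + 56 - 8 + 1 = 14833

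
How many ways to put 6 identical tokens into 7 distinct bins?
C(6+7-1, 7-1) = C(12, 6) = 924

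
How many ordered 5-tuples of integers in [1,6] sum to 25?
Coefficient of x^25 in (x + x² + ... + x^6)^5. By inclusion-exclusion on dice exceeding 6: Σ_j (-1)^j C(5,j)·C(25-1-6j, 4) = C(5,0)·C(24,4) - C(5,1)·C(18,4) + C(5,2)·C(12,4) - C(5,3)·C(6,4) = 1·10626 - 5·3060 + 10·495 - 10·15 = 126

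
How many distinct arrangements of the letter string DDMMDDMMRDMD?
12! / (5! × 6! × 1!) = 5544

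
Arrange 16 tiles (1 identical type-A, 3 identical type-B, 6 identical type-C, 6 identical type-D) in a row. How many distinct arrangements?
16! / (1! × 3! × 6! × 6!) = 6726720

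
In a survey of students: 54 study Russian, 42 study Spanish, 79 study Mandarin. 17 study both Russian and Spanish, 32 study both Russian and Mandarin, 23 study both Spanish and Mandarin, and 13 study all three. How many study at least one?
|A∪B∪C| = 54+42+79-17-32-23+13 = 116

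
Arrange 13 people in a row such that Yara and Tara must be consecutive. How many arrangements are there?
Treat the 2 as one block: (13-2+1)! × 2! = 479001600 × 2 = 958003200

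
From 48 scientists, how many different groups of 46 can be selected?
C(48,46) = 48!/(46!×2!) = 1128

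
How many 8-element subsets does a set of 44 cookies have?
C(44,8) = 44!/(8!×36!) = 177232627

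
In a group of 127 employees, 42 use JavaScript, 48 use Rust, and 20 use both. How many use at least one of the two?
|A∪B| = |A| + |B| - |A∩B| = 42 + 48 - 20 = 70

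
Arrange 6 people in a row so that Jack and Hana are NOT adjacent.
Total - adjacent = 6! - (6-1)!×2 = 720 - 240 = 480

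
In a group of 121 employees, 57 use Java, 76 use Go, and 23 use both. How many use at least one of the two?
|A∪B| = |A| + |B| - |A∩B| = 57 + 76 - 23 = 110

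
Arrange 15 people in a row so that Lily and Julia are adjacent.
Treat as block: (15-1)! × 2! = 87178291200 × 2 = 174356582400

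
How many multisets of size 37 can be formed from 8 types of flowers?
C(37+8-1, 8-1) = C(44, 7) = 38320568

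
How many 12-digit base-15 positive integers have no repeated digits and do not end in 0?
Last digit: 14 nonzero choices. First digit: 13 (nonzero, ≠last). Middle 10: P(13,10) = 1037836800. Total = 188886297600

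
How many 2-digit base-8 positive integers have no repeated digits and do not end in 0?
Last digit: 7 nonzero choices. First digit: 6 (nonzero, ≠last). Middle 0: P(6,0) = 1. Total = 42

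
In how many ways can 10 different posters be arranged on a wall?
10! = 3628800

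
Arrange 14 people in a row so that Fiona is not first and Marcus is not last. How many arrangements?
By inclusion-exclusion: 14! - 2×(14-1)! + (14-2)! = 87178291200 - 12454041600 + 479001600 = 75203251200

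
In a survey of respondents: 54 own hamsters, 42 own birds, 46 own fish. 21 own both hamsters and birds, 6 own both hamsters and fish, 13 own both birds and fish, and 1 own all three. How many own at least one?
|A∪B∪C| = 54+42+46-21-6-13+1 = 103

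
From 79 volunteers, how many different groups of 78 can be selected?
C(79,78) = 79!/(78!×1!) = 79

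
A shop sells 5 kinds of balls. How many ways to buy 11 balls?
C(11+5-1, 5-1) = C(15, 4) = 1365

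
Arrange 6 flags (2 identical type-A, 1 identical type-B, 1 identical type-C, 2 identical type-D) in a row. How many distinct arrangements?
6! / (2! × 1! × 1! × 2!) = 180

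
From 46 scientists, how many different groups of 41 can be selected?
C(46,41) = 46!/(41!×5!) = 1370754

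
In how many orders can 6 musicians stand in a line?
6! = 720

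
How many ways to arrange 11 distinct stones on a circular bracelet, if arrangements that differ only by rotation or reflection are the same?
(11-1)!/2 = 3628800/2 = 1814400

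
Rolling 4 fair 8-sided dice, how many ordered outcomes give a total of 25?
Coefficient of x^25 in (x + x² + ... + x^8)^4. By inclusion-exclusion on dice exceeding 8: Σ_j (-1)^j C(4,j)·C(25-1-8j, 3) = C(4,0)·C(24,3) - C(4,1)·C(16,3) + C(4,2)·C(8,3) = 1·2024 - 4·560 + 6·56 = 120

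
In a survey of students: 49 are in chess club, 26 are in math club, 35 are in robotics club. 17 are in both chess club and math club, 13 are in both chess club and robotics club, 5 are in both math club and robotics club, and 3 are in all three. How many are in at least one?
|A∪B∪C| = 49+26+35-17-13-5+3 = 78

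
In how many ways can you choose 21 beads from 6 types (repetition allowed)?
C(21+6-1, 6-1) = C(26, 5) = 65780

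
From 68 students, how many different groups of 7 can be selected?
C(68,7) = 68!/(7!×61!) = 969443904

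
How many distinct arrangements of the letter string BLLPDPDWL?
9! / (1! × 3! × 2! × 1! × 2!) = 15120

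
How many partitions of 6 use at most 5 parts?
By conjugation, equals partitions of 6 into parts ≤ 5. Let r_j(i) = number of partitions of i into parts ≤ j, for i = 0..6. r_1(i) = 1 for all i; r_j(i) = r_{j-1}(i) + r_j(i-j). Rows j = 2..5: ≤2: 1 1 2 2 3 3 4; ≤3: 1 1 2 3 4 5 7; ≤4: 1 1 2 3 5 6 9; ≤5: 1 1 2 3 5 7 10. r_5(6) = 10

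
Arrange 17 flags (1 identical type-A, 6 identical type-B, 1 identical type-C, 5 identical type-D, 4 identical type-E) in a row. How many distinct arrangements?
17! / (1! × 6! × 1! × 5! × 4!) = 171531360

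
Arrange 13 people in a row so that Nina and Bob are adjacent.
Treat as block: (13-1)! × 2! = 479001600 × 2 = 958003200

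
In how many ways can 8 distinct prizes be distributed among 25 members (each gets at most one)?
P(25,8) = 25!/(25-8)! = 43609104000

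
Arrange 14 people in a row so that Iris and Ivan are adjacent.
Treat as block: (14-1)! × 2! = 6227020800 × 2 = 12454041600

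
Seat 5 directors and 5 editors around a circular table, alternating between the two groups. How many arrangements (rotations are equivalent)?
Fix one of the directors: (5-1)! ways for the remaining directors, × 5! ways for the editors = 24 × 120 = 2880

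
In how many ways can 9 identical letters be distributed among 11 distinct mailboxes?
C(9+11-1, 11-1) = C(19, 10) = 92378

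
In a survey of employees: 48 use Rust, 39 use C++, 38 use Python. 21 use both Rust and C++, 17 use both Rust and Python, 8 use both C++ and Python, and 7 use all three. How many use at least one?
|A∪B∪C| = 48+39+38-21-17-8+7 = 86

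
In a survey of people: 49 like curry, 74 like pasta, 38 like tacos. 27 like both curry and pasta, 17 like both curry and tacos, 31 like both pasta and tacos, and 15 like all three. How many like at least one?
|A∪B∪C| = 49+74+38-27-17-31+15 = 101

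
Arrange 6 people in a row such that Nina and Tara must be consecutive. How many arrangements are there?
Treat the 2 as one block: (6-2+1)! × 2! = 120 × 2 = 240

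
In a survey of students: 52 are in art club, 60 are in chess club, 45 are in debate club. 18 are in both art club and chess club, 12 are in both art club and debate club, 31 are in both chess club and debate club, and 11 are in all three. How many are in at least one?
|A∪B∪C| = 52+60+45-18-12-31+11 = 107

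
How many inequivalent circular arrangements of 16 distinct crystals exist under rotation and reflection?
(16-1)!/2 = 1307674368000/2 = 653837184000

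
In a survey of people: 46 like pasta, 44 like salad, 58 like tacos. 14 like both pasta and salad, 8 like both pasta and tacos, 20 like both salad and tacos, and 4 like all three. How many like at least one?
|A∪B∪C| = 46+44+58-14-8-20+4 = 110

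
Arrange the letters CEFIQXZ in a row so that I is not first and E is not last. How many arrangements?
By inclusion-exclusion: 7! - 2×(7-1)! + (7-2)! = 5040 - 1440 + 120 = 3720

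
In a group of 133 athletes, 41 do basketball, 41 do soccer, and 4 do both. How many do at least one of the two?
|A∪B| = |A| + |B| - |A∩B| = 41 + 41 - 4 = 78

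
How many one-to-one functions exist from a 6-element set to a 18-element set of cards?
P(18,6) = 18!/(18-6)! = 13366080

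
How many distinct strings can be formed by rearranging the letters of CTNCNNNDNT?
10! / (5! × 2! × 2! × 1!) = 7560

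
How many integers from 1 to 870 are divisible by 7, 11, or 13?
⌊870/7⌋+⌊870/11⌋+⌊870/13⌋ - ⌊870/77⌋-⌊870/91⌋-⌊870/143⌋ + ⌊870/1001⌋ = 124+79+66 - 11-9-6 + 0 = 243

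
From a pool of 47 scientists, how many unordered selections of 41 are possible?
C(47,41) = 47!/(41!×6!) = 10737573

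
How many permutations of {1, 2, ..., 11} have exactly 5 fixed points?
Choose the 5 fixed points C(11,5) = 462, derange the rest: !6 = Σ_{j=0}^{6} (-1)^j·6!/j! = 720 - 720 + 360 - 120 + 30 - 6 + 1 = 265. Product = 462 × 265 = 122430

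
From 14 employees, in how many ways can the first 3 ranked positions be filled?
P(14,3) = 14!/(14-3)! = 2184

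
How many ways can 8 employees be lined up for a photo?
8! = 40320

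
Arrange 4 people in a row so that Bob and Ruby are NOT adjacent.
Total - adjacent = 4! - (4-1)!×2 = 24 - 12 = 12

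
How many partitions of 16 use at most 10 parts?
By conjugation, equals partitions of 16 into parts ≤ 10. Let r_j(i) = number of partitions of i into parts ≤ j, for i = 0..16. r_1(i) = 1 for all i; r_j(i) = r_{j-1}(i) + r_j(i-j). Rows j = 2..10: ≤2: 1 1 2 2 3 3 4 4 5 5 6 6 7 7 8 8 9; ≤3: 1 1 2 3 4 5 7 8 10 12 14 16 19 21 24 27 30; ≤4: 1 1 2 3 5 6 9 11 15 18 23 27 34 39 47 54 64; ≤5: 1 1 2 3 5 7 10 13 18 23 30 37 47 57 70 84 101; ≤6: 1 1 2 3 5 7 11 14 20 26 35 44 58 71 90 110 136; ≤7: 1 1 2 3 5 7 11 15 21 28 38 49 65 82 105 131 164; ≤8: 1 1 2 3 5 7 11 15 22 29 40 52 70 89 116 146 186; ≤9: 1 1 2 3 5 7 11 15 22 30 41 54 73 94 123 157 201; ≤10: 1 1 2 3 5 7 11 15 22 30 42 55 75 97 128 164 212. r_10(16) = 212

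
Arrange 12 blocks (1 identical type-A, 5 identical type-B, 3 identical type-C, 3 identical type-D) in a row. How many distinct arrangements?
12! / (1! × 5! × 3! × 3!) = 110880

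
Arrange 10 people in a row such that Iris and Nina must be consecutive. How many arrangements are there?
Treat the 2 as one block: (10-2+1)! × 2! = 362880 × 2 = 725760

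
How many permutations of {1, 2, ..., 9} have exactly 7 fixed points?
Choose the 7 fixed points C(9,7) = 36, derange the rest: !2 = Σ_{j=0}^{2} (-1)^j·2!/j! = 2 - 2 + 1 = 1. Product = 36 × 1 = 36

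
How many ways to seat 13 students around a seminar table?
Circular: fix one position, arrange the rest. (13-1)! = 479001600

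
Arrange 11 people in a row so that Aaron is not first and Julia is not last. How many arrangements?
By inclusion-exclusion: 11! - 2×(11-1)! + (11-2)! = 39916800 - 7257600 + 362880 = 33022080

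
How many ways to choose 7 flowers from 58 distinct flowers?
C(58,7) = 58!/(7!×51!) = 300674088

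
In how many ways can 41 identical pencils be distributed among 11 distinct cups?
C(41+11-1, 11-1) = C(51, 10) = 12777711870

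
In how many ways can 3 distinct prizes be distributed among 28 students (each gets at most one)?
P(28,3) = 28!/(28-3)! = 19656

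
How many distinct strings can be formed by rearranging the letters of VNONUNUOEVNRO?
13! / (2! × 1! × 4! × 1! × 3! × 2!) = 10810800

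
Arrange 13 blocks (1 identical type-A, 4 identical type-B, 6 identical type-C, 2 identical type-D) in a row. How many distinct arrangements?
13! / (1! × 4! × 6! × 2!) = 180180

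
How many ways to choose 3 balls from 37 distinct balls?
C(37,3) = 37!/(3!×34!) = 7770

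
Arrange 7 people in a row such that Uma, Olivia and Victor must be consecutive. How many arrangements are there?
Treat the 3 as one block: (7-3+1)! × 3! = 120 × 6 = 720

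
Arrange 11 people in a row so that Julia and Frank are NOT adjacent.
Total - adjacent = 11! - (11-1)!×2 = 39916800 - 7257600 = 32659200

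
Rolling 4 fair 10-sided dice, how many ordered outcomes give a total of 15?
Coefficient of x^15 in (x + x² + ... + x^10)^4. By inclusion-exclusion on dice exceeding 10: Σ_j (-1)^j C(4,j)·C(15-1-10j, 3) = C(4,0)·C(14,3) - C(4,1)·C(4,3) = 1·364 - 4·4 = 348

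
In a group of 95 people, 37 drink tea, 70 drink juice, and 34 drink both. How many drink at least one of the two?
|A∪B| = |A| + |B| - |A∩B| = 37 + 70 - 34 = 73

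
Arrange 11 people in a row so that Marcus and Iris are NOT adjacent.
Total - adjacent = 11! - (11-1)!×2 = 39916800 - 7257600 = 32659200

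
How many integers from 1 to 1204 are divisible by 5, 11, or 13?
⌊1204/5⌋+⌊1204/11⌋+⌊1204/13⌋ - ⌊1204/55⌋-⌊1204/65⌋-⌊1204/143⌋ + ⌊1204/715⌋ = 240+109+92 - 21-18-8 + 1 = 395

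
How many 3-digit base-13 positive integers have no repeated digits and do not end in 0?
Last digit: 12 nonzero choices. First digit: 11 (nonzero, ≠last). Middle 1: P(11,1) = 11. Total = 1452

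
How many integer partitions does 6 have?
Pentagonal recurrence p(n) = p(n-1) + p(n-2) - p(n-5) - p(n-7) + p(n-12) + p(n-15) - ... gives p(0..5) = 1, 1, 2, 3, 5, 7. p(6) = p(5) + p(4) - p(1) = 7 + 5 - 1 = 11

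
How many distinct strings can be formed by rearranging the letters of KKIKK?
5! / (4! × 1!) = 5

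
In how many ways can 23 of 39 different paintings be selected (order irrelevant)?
C(39,23) = 39!/(23!×16!) = 37711260990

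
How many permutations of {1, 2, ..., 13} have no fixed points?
!13 = Σ_{j=0}^{13} (-1)^j·13!/j! = 6227020800 - 6227020800 + 3113510400 - 1037836800 + 259459200 - 51891840 + 8648640 - 1235520 + 154440 - 17160 + 1716 - 156 + 13 - 1 = 2290792932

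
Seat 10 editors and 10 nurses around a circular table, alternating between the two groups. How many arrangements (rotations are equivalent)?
Fix one of the editors: (10-1)! ways for the remaining editors, × 10! ways for the nurses = 362880 × 3628800 = 1316818944000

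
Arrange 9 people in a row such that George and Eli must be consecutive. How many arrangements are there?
Treat the 2 as one block: (9-2+1)! × 2! = 40320 × 2 = 80640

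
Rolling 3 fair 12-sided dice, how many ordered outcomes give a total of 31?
Coefficient of x^31 in (x + x² + ... + x^12)^3. By inclusion-exclusion on dice exceeding 12: Σ_j (-1)^j C(3,j)·C(31-1-12j, 2) = C(3,0)·C(30,2) - C(3,1)·C(18,2) + C(3,2)·C(6,2) = 1·435 - 3·153 + 3·15 = 21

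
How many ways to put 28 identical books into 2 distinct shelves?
C(28+2-1, 2-1) = C(29, 1) = 29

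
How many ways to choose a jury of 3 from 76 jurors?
C(76,3) = 76!/(3!×73!) = 70300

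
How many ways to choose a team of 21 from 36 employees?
C(36,21) = 36!/(21!×15!) = 5567902560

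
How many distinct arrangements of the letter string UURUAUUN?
8! / (1! × 1! × 5! × 1!) = 336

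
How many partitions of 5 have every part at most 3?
Let r_j(i) = number of partitions of i into parts ≤ j, for i = 0..5. r_1(i) = 1 for all i; r_j(i) = r_{j-1}(i) + r_j(i-j). Rows j = 2..3: ≤2: 1 1 2 2 3 3; ≤3: 1 1 2 3 4 5. r_3(5) = 5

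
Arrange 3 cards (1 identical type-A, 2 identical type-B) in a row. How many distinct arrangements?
3! / (1! × 2!) = 3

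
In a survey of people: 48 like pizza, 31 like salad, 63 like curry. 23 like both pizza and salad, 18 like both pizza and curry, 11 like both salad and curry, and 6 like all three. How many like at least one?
|A∪B∪C| = 48+31+63-23-18-11+6 = 96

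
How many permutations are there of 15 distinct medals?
15! = 1307674368000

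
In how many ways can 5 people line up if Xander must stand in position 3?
Fix one position: (5-1)! = 24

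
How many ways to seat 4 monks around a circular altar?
Circular: fix one position, arrange the rest. (4-1)! = 6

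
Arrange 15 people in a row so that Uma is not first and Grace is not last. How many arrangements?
By inclusion-exclusion: 15! - 2×(15-1)! + (15-2)! = 1307674368000 - 174356582400 + 6227020800 = 1139544806400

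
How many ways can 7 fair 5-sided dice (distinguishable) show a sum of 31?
Coefficient of x^31 in (x + x² + ... + x^5)^7. By inclusion-exclusion on dice exceeding 5: Σ_j (-1)^j C(7,j)·C(31-1-5j, 6) = C(7,0)·C(30,6) - C(7,1)·C(25,6) + C(7,2)·C(20,6) - C(7,3)·C(15,6) + C(7,4)·C(10,6) = 1·593775 - 7·177100 + 21·38760 - 35·5005 + 35·210 = 210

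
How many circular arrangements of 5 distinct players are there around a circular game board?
Circular: fix one position, arrange the rest. (5-1)! = 24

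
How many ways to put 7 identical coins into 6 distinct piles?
C(7+6-1, 6-1) = C(12, 5) = 792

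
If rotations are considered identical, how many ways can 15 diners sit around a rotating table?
Circular: fix one position, arrange the rest. (15-1)! = 87178291200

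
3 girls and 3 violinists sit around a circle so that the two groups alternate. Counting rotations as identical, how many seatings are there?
Fix one of the girls: (3-1)! ways for the remaining girls, × 3! ways for the violinists = 2 × 6 = 12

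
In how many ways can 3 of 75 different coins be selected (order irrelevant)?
C(75,3) = 75!/(3!×72!) = 67525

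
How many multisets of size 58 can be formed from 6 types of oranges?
C(58+6-1, 6-1) = C(63, 5) = 7028847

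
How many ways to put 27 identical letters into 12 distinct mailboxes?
C(27+12-1, 12-1) = C(38, 11) = 1203322288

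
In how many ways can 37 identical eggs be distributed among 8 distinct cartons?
C(37+8-1, 8-1) = C(44, 7) = 38320568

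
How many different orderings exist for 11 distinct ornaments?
11! = 39916800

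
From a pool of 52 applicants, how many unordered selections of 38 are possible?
C(52,38) = 52!/(38!×14!) = 1768966344600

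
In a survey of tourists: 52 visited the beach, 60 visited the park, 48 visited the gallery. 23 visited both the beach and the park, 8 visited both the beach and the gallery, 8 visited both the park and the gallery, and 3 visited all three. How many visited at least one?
|A∪B∪C| = 52+60+48-23-8-8+3 = 124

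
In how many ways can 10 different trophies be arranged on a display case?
10! = 3628800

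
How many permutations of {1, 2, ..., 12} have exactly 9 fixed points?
Choose the 9 fixed points C(12,9) = 220, derange the rest: !3 = Σ_{j=0}^{3} (-1)^j·3!/j! = 6 - 6 + 3 - 1 = 2. Product = 220 × 2 = 440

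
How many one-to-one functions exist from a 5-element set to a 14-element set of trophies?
P(14,5) = 14!/(14-5)! = 240240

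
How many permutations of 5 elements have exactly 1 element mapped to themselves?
Choose the 1 fixed point C(5,1) = 5, derange the rest: !4 = Σ_{j=0}^{4} (-1)^j·4!/j! = 24 - 24 + 12 - 4 + 1 = 9. Product = 5 × 9 = 45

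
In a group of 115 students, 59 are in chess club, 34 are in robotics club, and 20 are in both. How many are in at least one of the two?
|A∪B| = |A| + |B| - |A∩B| = 59 + 34 - 20 = 73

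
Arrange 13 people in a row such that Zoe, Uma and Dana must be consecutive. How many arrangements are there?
Treat the 3 as one block: (13-3+1)! × 3! = 39916800 × 6 = 239500800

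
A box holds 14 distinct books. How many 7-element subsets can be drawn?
C(14,7) = 14!/(7!×7!) = 3432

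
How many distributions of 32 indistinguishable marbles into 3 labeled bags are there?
C(32+3-1, 3-1) = C(34, 2) = 561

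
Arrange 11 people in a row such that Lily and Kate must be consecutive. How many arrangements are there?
Treat the 2 as one block: (11-2+1)! × 2! = 3628800 × 2 = 7257600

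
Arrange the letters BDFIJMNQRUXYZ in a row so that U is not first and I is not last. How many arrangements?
By inclusion-exclusion: 13! - 2×(13-1)! + (13-2)! = 6227020800 - 958003200 + 39916800 = 5308934400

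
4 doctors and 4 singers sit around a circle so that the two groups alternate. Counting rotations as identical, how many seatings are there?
Fix one of the doctors: (4-1)! ways for the remaining doctors, × 4! ways for the singers = 6 × 24 = 144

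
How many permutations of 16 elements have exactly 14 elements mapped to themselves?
Choose the 14 fixed points C(16,14) = 120, derange the rest: !2 = Σ_{j=0}^{2} (-1)^j·2!/j! = 2 - 2 + 1 = 1. Product = 120 × 1 = 120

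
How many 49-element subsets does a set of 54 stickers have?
C(54,49) = 54!/(49!×5!) = 3162510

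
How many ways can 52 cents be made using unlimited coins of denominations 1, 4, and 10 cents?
Coefficient of x^52 in 1/(1-x^1) · 1/(1-x^4) · 1/(1-x^10). Case on j = number of 10-cent coins (j = 0..5); remainder r = 52 - 10j is made from {1,4} in ⌊r/4⌋+1 ways. r = 52, 42, 32, 22, 12, 2 → 14 + 11 + 9 + 6 + 4 + 1 = 45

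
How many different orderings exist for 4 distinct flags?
4! = 24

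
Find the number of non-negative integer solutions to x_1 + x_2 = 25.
C(25+2-1, 2-1) = C(26, 1) = 26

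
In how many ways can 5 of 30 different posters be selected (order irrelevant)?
C(30,5) = 30!/(5!×25!) = 142506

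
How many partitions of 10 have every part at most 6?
Let r_j(i) = number of partitions of i into parts ≤ j, for i = 0..10. r_1(i) = 1 for all i; r_j(i) = r_{j-1}(i) + r_j(i-j). Rows j = 2..6: ≤2: 1 1 2 2 3 3 4 4 5 5 6; ≤3: 1 1 2 3 4 5 7 8 10 12 14; ≤4: 1 1 2 3 5 6 9 11 15 18 23; ≤5: 1 1 2 3 5 7 10 13 18 23 30; ≤6: 1 1 2 3 5 7 11 14 20 26 35. r_6(10) = 35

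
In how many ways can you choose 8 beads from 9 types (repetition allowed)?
C(8+9-1, 9-1) = C(16, 8) = 12870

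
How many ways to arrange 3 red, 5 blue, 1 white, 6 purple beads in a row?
15! / (3! × 5! × 1! × 6!) = 2522520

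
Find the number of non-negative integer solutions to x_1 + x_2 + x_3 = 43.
C(43+3-1, 3-1) = C(45, 2) = 990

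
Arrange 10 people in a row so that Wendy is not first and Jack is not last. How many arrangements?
By inclusion-exclusion: 10! - 2×(10-1)! + (10-2)! = 3628800 - 725760 + 40320 = 2943360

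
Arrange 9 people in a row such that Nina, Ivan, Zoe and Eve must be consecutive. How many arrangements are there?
Treat the 4 as one block: (9-4+1)! × 4! = 720 × 24 = 17280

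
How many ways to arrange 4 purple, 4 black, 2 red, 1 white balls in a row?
11! / (4! × 4! × 2! × 1!) = 34650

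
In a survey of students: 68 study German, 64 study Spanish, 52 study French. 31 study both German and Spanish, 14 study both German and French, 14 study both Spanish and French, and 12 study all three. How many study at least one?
|A∪B∪C| = 68+64+52-31-14-14+12 = 137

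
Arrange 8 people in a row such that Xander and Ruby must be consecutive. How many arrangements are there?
Treat the 2 as one block: (8-2+1)! × 2! = 5040 × 2 = 10080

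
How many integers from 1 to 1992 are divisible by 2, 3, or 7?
⌊1992/2⌋+⌊1992/3⌋+⌊1992/7⌋ - ⌊1992/6⌋-⌊1992/14⌋-⌊1992/21⌋ + ⌊1992/42⌋ = 996+664+284 - 332-142-94 + 47 = 1423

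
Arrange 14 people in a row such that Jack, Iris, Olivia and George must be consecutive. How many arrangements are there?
Treat the 4 as one block: (14-4+1)! × 4! = 39916800 × 24 = 958003200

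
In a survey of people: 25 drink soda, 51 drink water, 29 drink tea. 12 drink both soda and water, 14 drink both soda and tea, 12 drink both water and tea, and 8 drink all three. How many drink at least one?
|A∪B∪C| = 25+51+29-12-14-12+8 = 75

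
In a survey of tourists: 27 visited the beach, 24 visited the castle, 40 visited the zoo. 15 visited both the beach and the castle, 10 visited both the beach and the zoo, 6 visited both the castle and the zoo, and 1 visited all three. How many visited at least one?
|A∪B∪C| = 27+24+40-15-10-6+1 = 61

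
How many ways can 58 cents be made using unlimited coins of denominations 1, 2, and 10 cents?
Coefficient of x^58 in 1/(1-x^1) · 1/(1-x^2) · 1/(1-x^10). Case on j = number of 10-cent coins (j = 0..5); remainder r = 58 - 10j is made from {1,2} in ⌊r/2⌋+1 ways. r = 58, 48, 38, 28, 18, 8 → 30 + 25 + 20 + 15 + 10 + 5 = 105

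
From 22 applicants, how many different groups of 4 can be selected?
C(22,4) = 22!/(4!×18!) = 7315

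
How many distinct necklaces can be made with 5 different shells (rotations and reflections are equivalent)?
(5-1)!/2 = 24/2 = 12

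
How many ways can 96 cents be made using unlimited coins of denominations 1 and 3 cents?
Coefficient of x^96 in 1/(1-x^1) · 1/(1-x^3). Use j coins of 3 for j = 0..⌊96/3⌋ = 32, the rest in 1s: 32 + 1 = 33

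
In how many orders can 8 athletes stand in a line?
8! = 40320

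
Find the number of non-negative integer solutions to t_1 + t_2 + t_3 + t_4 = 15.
C(15+4-1, 4-1) = C(18, 3) = 816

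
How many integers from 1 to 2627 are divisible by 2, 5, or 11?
⌊2627/2⌋+⌊2627/5⌋+⌊2627/11⌋ - ⌊2627/10⌋-⌊2627/22⌋-⌊2627/55⌋ + ⌊2627/110⌋ = 1313+525+238 - 262-119-47 + 23 = 1671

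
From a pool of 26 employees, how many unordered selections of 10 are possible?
C(26,10) = 26!/(10!×16!) = 5311735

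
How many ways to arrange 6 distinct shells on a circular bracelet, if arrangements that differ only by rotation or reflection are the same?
(6-1)!/2 = 120/2 = 60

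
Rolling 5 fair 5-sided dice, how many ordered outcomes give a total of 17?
Coefficient of x^17 in (x + x² + ... + x^5)^5. By inclusion-exclusion on dice exceeding 5: Σ_j (-1)^j C(5,j)·C(17-1-5j, 4) = C(5,0)·C(16,4) - C(5,1)·C(11,4) + C(5,2)·C(6,4) = 1·1820 - 5·330 + 10·15 = 320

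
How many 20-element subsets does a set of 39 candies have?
C(39,20) = 39!/(20!×19!) = 68923264410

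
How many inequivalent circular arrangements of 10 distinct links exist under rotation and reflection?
(10-1)!/2 = 362880/2 = 181440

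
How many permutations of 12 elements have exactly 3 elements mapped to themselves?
Choose the 3 fixed points C(12,3) = 220, derange the rest: !9 = Σ_{j=0}^{9} (-1)^j·9!/j! = 362880 - 362880 + 181440 - 60480 + 15120 - 3024 + 504 - 72 + 9 - 1 = 133496. Product = 220 × 133496 = 29369120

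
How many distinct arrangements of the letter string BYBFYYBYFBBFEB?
14! / (3! × 1! × 4! × 6!) = 840840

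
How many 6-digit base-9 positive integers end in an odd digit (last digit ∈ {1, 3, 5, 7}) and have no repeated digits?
Last∈{1,3,5,7}. Last=0: 0. Last nonzero: 4×7×P(7,4) = 23520. Total = 23520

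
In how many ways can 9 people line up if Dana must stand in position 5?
Fix one position: (9-1)! = 40320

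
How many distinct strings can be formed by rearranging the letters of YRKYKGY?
7! / (1! × 2! × 3! × 1!) = 420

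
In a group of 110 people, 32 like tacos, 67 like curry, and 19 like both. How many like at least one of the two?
|A∪B| = |A| + |B| - |A∩B| = 32 + 67 - 19 = 80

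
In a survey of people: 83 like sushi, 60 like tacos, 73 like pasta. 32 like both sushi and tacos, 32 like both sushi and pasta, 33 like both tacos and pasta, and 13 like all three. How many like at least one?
|A∪B∪C| = 83+60+73-32-32-33+13 = 132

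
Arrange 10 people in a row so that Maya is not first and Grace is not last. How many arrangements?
By inclusion-exclusion: 10! - 2×(10-1)! + (10-2)! = 3628800 - 725760 + 40320 = 2943360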